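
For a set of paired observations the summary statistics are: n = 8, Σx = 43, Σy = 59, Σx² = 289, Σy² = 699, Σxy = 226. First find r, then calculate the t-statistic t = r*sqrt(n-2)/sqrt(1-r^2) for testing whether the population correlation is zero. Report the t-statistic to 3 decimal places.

-2.674

S_xy = nΣxy − ΣxΣy = 8·226 − 43·59 = 1808 − 2537 = -729
S_xx = nΣx² − (Σx)² = 8·289 − 43² = 2312 − 1849 = 463
S_yy = nΣy² − (Σy)² = 8·699 − 59² = 5592 − 3481 = 2111
r = S_xy / √(S_xx·S_yy) = -729 / √(463·2111) = -729 / √977393 = -729 / 988.6319 = -0.7374
t = r·√(n−2)/√(1−r²) = -0.7374·√6 / √(1−0.543759) = -1.806254 / 0.675456 = -2.674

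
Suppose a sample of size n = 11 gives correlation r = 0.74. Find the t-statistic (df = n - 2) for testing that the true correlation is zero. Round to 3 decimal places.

3.301

t = r·√(n−2) / √(1−r²) with r = 0.74, n = 11
  = 0.74·√9 / √(1 − 0.5476)
  = 0.74·3.000000 / 0.672607
  = 2.220000 / 0.672607 = 3.301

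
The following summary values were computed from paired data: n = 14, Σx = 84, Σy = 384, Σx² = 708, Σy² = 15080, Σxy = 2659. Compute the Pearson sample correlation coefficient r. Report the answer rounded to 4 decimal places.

S_xy = nΣxy − ΣxΣy = 14·2659 − 84·384 = 37226 − 32256 = 4970
S_xx = nΣx² − (Σx)² = 14·708 − 84² = 9912 − 7056 = 2856
S_yy = nΣy² − (Σy)² = 14·15080 − 384² = 211120 − 147456 = 63664
r = S_xy / √(S_xx·S_yy) = 4970 / √(2856·63664) = 4970 / √181824384 = 4970 / 13484.2272 = 0.3686

0.3686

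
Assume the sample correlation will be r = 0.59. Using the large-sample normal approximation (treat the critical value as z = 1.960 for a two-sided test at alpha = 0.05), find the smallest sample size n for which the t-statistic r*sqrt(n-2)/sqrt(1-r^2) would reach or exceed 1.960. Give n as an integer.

10

Need r·√(n−2)/√(1−r²) ≥ 1.960
√(n−2) ≥ 1.960·√(1−0.3481) / 0.59 = 1.960·0.807403 / 0.59 = 2.6822
n−2 ≥ 7.1942  ⇒  n ≥ 9.1942
Smallest integer n = 10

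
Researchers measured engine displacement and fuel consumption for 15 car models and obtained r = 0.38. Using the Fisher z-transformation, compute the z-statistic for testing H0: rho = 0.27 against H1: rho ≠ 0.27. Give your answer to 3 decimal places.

z_r = atanh(0.38) = 0.400060,  z_0 = atanh(0.27) = 0.276864
SE = 1/√(n−3) = 1/√12 = 0.288675
z = (z_r − z_0)/SE = (0.400060 − 0.276864) / 0.288675 = 0.123196 / 0.288675 = 0.427

0.427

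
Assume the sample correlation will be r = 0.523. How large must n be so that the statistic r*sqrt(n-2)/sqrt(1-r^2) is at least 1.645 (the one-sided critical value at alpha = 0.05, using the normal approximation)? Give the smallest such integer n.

r√(n−2)/√(1−r²) ≥ 1.645  ⇔  n−2 ≥ (1.645)²·(1−r²)/r²
(1−r²)/r² = (1−0.273529)/0.273529 = 2.6559
n ≥ 2 + 2.706025·2.6559 = 2 + 7.1869 = 9.1869
⌈9.1869⌉ = 10

10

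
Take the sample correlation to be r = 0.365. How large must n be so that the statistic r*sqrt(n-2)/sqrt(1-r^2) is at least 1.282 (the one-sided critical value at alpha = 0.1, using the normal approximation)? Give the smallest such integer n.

13

r√(n−2)/√(1−r²) ≥ 1.282  ⇔  n−2 ≥ (1.282)²·(1−r²)/r²
(1−r²)/r² = (1−0.133225)/0.133225 = 6.5061
n ≥ 2 + 1.643524·6.5061 = 2 + 10.6929 = 12.6929
⌈12.6929⌉ = 13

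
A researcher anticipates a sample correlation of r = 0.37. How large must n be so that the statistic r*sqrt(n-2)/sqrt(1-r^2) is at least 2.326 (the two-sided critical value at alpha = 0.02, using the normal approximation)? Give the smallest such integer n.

Need r·√(n−2)/√(1−r²) ≥ 2.326
√(n−2) ≥ 2.326·√(1−0.1369) / 0.37 = 2.326·0.929032 / 0.37 = 5.8403
n−2 ≥ 34.1091  ⇒  n ≥ 36.1091
Smallest integer n = 37

37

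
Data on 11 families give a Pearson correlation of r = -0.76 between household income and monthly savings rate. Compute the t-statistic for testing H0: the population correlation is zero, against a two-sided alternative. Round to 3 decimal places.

-3.508

t = r·√(n−2) / √(1−r²) with r = -0.76, n = 11
  = -0.76·√9 / √(1 − 0.5776)
  = -0.76·3.000000 / 0.649923
  = -2.280000 / 0.649923 = -3.508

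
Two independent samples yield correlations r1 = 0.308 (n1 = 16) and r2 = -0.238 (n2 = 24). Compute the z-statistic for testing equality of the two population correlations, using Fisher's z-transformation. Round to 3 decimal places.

z1 = atanh(0.308) = 0.318334,  z2 = atanh(-0.238) = -0.242653
SE = √(1/(n1−3) + 1/(n2−3)) = √(1/13 + 1/21) = √(0.0769231 + 0.0476190) = √0.1245421 = 0.352905
z = (z1 − z2)/SE = (0.318334 − (-0.242653)) / 0.352905 = 0.560987 / 0.352905 = 1.590

1.590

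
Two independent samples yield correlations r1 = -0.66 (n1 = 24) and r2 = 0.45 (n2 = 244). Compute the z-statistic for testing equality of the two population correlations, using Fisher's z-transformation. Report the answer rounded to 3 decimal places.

-5.615

Fisher z-transforms: z1 = atanh(-0.66) = -0.792814, z2 = atanh(0.45) = 0.484700; difference d = -1.277514
Var(d) = 1/21 + 1/241 = 0.0476190 + 0.0041494 = 0.0517684
z = d/√Var(d) = -1.277514 / √0.0517684 = -1.277514 / 0.227527 = -5.615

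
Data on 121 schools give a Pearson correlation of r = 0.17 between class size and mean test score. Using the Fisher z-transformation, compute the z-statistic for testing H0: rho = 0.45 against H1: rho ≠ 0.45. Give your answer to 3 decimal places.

z_r = atanh(0.17) = 0.171667,  z_0 = atanh(0.45) = 0.484700
SE = 1/√(n−3) = 1/√118 = 0.092057
z = (z_r − z_0)/SE = (0.171667 − 0.484700) / 0.092057 = -0.313033 / 0.092057 = -3.400

-3.400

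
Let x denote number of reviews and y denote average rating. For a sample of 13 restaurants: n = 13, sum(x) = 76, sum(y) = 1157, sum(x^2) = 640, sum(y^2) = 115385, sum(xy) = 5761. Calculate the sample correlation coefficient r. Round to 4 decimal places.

Numerator: nΣxy − (Σx)(Σy) = 13·5761 − (76)(1157) = -13039
Denominator: √[(nΣx²−(Σx)²)(nΣy²−(Σy)²)]
  nΣx²−(Σx)² = 13·640 − 5776 = 2544;  nΣy²−(Σy)² = 13·115385 − 1338649 = 161356
  √(2544·161356) = √410489664 = 20260.5445
r = -13039 / 20260.5445 = -0.6436

-0.6436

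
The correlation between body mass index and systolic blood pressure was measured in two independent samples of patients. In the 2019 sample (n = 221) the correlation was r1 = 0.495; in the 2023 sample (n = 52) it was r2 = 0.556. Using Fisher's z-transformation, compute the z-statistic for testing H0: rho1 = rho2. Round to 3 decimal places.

-0.534

z1 = atanh(0.495) = 0.542662,  z2 = atanh(0.556) = 0.627025
SE = √(1/(n1−3) + 1/(n2−3)) = √(1/218 + 1/49) = √(0.0045872 + 0.0204082) = √0.0249954 = 0.158099
z = (z1 − z2)/SE = (0.542662 − 0.627025) / 0.158099 = -0.084363 / 0.158099 = -0.534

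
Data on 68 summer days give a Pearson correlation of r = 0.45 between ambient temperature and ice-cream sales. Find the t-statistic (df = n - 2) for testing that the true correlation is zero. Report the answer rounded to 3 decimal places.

4.094

t = r·√(n−2) / √(1−r²) with r = 0.45, n = 68
  = 0.45·√66 / √(1 − 0.2025)
  = 0.45·8.124038 / 0.893029
  = 3.655817 / 0.893029 = 4.094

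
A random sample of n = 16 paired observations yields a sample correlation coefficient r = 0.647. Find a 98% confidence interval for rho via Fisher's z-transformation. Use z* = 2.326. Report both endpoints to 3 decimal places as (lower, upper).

(0.124, 0.889)

z_r = atanh(0.647) = 0.770121;  SE = 1/√(n−3) = 1/√13 = 0.277350
z-limits: 0.770121 ± 2.326·0.277350 = 0.770121 ± 0.645116 = [0.125005, 1.415237]
ρ-limits: (tanh 0.125005, tanh 1.415237) = (0.124, 0.889)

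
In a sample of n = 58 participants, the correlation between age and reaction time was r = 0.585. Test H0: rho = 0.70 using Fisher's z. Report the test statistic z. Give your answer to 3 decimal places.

-1.463

Fisher z: atanh(0.585) = 0.670031, atanh(0.70) = 0.867301
z = (z_r − z_0)·√(n−3) = (0.670031 − 0.867301)·√55 = -0.197270 · 7.416198 = -1.463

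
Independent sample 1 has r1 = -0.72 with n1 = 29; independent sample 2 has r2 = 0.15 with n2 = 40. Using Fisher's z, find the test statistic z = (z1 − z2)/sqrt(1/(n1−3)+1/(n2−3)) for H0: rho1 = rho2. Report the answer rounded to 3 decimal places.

-4.137

z1 = atanh(-0.72) = -0.907645,  z2 = atanh(0.15) = 0.151140
SE = √(1/(n1−3) + 1/(n2−3)) = √(1/26 + 1/37) = √(0.0384615 + 0.0270270) = √0.0654885 = 0.255907
z = (z1 − z2)/SE = (-0.907645 − 0.151140) / 0.255907 = -1.058785 / 0.255907 = -4.137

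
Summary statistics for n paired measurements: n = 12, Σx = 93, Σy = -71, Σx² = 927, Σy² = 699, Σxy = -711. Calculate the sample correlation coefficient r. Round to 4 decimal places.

S_xy = nΣxy − ΣxΣy = 12·(-711) − 93·(-71) = -8532 − (-6603) = -1929
S_xx = nΣx² − (Σx)² = 12·927 − 93² = 11124 − 8649 = 2475
S_yy = nΣy² − (Σy)² = 12·699 − (-71)² = 8388 − 5041 = 3347
r = S_xy / √(S_xx·S_yy) = -1929 / √(2475·3347) = -1929 / √8283825 = -1929 / 2878.1635 = -0.6702

-0.6702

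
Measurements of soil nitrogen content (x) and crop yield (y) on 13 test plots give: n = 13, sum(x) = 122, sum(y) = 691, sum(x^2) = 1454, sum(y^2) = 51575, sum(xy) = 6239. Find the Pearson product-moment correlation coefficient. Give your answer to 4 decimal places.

-0.1147

Numerator: nΣxy − (Σx)(Σy) = 13·6239 − (122)(691) = -3195
Denominator: √[(nΣx²−(Σx)²)(nΣy²−(Σy)²)]
  nΣx²−(Σx)² = 13·1454 − 14884 = 4018;  nΣy²−(Σy)² = 13·51575 − 477481 = 192994
  √(4018·192994) = √775449892 = 27846.9009
r = -3195 / 27846.9009 = -0.1147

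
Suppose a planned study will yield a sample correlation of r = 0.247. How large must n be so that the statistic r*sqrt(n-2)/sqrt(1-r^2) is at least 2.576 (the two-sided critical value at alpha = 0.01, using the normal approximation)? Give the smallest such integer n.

Need r·√(n−2)/√(1−r²) ≥ 2.576
√(n−2) ≥ 2.576·√(1−0.061009) / 0.247 = 2.576·0.969015 / 0.247 = 10.1060
n−2 ≥ 102.1312  ⇒  n ≥ 104.1312
Smallest integer n = 105

105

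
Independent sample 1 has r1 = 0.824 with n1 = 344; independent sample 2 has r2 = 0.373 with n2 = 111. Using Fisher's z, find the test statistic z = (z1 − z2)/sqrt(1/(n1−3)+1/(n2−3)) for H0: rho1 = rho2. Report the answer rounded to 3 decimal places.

7.039

z1 = atanh(0.824) = 1.169152,  z2 = atanh(0.373) = 0.391903
SE = √(1/(n1−3) + 1/(n2−3)) = √(1/341 + 1/108) = √(0.0029326 + 0.0092593) = √0.0121919 = 0.110417
z = (z1 − z2)/SE = (1.169152 − 0.391903) / 0.110417 = 0.777249 / 0.110417 = 7.039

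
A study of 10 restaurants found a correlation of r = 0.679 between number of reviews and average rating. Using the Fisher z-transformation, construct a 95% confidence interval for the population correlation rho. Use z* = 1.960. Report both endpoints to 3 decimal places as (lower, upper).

(0.086, 0.917)

Fisher z: z_r = atanh(r) = ½·ln((1+0.679)/(1−0.679)) = 0.827256
SE(z) = 1/√(n−3) = 1/√7 = 0.377964
95% ⇒ z* = 1.960; margin = 1.960·0.377964 = 0.740809
CI on z-scale: (0.086447, 1.568065)
Back-transform: tanh(0.086447) = 0.086232, tanh(1.568065) = 0.916717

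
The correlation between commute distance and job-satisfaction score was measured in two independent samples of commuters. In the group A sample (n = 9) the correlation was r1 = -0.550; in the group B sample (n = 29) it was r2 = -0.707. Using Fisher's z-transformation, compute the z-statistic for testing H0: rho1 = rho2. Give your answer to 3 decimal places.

0.580

z1 = atanh(-0.550) = -0.618381,  z2 = atanh(-0.707) = -0.881160
SE = √(1/(n1−3) + 1/(n2−3)) = √(1/6 + 1/26) = √(0.1666667 + 0.0384615) = √0.2051282 = 0.452911
z = (z1 − z2)/SE = (-0.618381 − (-0.881160)) / 0.452911 = 0.262779 / 0.452911 = 0.580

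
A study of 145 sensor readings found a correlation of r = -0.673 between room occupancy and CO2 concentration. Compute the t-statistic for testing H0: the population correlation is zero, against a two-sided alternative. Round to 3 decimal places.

1 − r² = 1 − 0.452929 = 0.547071;  √(1−r²) = 0.739642
√(n−2) = √143 = 11.958261
t = r·√(n−2)/√(1−r²) = -0.673 · 11.958261 / 0.739642 = -10.881

-10.881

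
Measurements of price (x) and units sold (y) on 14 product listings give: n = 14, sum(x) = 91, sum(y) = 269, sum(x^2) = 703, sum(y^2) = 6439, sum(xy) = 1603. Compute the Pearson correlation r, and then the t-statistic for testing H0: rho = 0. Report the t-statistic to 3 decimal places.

-1.452

S_xy = nΣxy − ΣxΣy = 14·1603 − 91·269 = 22442 − 24479 = -2037
S_xx = nΣx² − (Σx)² = 14·703 − 91² = 9842 − 8281 = 1561
S_yy = nΣy² − (Σy)² = 14·6439 − 269² = 90146 − 72361 = 17785
r = S_xy / √(S_xx·S_yy) = -2037 / √(1561·17785) = -2037 / √27762385 = -2037 / 5269.0023 = -0.3866
t = r·√(n−2)/√(1−r²) = -0.3866·√12 / √(1−0.149460) = -1.339222 / 0.922247 = -1.452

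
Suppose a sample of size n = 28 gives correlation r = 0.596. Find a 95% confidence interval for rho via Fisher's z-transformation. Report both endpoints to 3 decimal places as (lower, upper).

Fisher z: z_r = atanh(r) = ½·ln((1+0.596)/(1−0.596)) = 0.686920
SE(z) = 1/√(n−3) = 1/√25 = 0.200000
95% ⇒ z* = 1.960; margin = 1.960·0.200000 = 0.392000
CI on z-scale: (0.294920, 1.078920)
Back-transform: tanh(0.294920) = 0.286657, tanh(1.078920) = 0.792798

(0.287, 0.793)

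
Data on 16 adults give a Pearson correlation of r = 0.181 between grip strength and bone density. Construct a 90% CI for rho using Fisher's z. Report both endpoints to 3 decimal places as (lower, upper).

Fisher z: z_r = atanh(r) = ½·ln((1+0.181)/(1−0.181)) = 0.183016
SE(z) = 1/√(n−3) = 1/√13 = 0.277350
90% ⇒ z* = 1.645; margin = 1.645·0.277350 = 0.456241
CI on z-scale: (-0.273225, 0.639257)
Back-transform: tanh(-0.273225) = -0.266623, tanh(0.639257) = 0.564393

(-0.267, 0.564)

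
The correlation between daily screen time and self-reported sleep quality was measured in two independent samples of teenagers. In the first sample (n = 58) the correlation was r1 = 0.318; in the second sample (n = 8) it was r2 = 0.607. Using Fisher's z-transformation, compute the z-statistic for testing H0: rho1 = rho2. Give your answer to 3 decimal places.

z1 = atanh(0.318) = 0.329421,  z2 = atanh(0.607) = 0.704157
SE = √(1/(n1−3) + 1/(n2−3)) = √(1/55 + 1/5) = √(0.0181818 + 0.2000000) = √0.2181818 = 0.467099
z = (z1 − z2)/SE = (0.329421 − 0.704157) / 0.467099 = -0.374736 / 0.467099 = -0.802

-0.802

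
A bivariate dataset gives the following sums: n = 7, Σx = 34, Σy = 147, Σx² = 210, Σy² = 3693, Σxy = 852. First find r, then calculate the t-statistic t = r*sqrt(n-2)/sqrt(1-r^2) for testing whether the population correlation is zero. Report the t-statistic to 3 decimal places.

3.420

S_xy = nΣxy − ΣxΣy = 7·852 − 34·147 = 5964 − 4998 = 966
S_xx = nΣx² − (Σx)² = 7·210 − 34² = 1470 − 1156 = 314
S_yy = nΣy² − (Σy)² = 7·3693 − 147² = 25851 − 21609 = 4242
r = S_xy / √(S_xx·S_yy) = 966 / √(314·4242) = 966 / √1331988 = 966 / 1154.1178 = 0.8370
t = r·√(n−2)/√(1−r²) = 0.8370·√5 / √(1−0.700569) = 1.871589 / 0.547203 = 3.420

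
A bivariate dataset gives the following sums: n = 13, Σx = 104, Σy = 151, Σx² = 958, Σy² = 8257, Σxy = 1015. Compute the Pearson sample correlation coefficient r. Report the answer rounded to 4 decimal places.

Numerator: nΣxy − (Σx)(Σy) = 13·1015 − (104)(151) = -2509
Denominator: √[(nΣx²−(Σx)²)(nΣy²−(Σy)²)]
  nΣx²−(Σx)² = 13·958 − 10816 = 1638;  nΣy²−(Σy)² = 13·8257 − 22801 = 84540
  √(1638·84540) = √138476520 = 11767.6047
r = -2509 / 11767.6047 = -0.2132

-0.2132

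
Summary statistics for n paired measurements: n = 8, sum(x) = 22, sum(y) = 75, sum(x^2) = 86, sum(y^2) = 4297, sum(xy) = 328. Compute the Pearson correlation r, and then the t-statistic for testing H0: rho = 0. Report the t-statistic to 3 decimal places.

1.076

S_xy = nΣxy − ΣxΣy = 8·328 − 22·75 = 2624 − 1650 = 974
S_xx = nΣx² − (Σx)² = 8·86 − 22² = 688 − 484 = 204
S_yy = nΣy² − (Σy)² = 8·4297 − 75² = 34376 − 5625 = 28751
r = S_xy / √(S_xx·S_yy) = 974 / √(204·28751) = 974 / √5865204 = 974 / 2421.8183 = 0.4022
t = r·√(n−2)/√(1−r²) = 0.4022·√6 / √(1−0.161765) = 0.985185 / 0.915552 = 1.076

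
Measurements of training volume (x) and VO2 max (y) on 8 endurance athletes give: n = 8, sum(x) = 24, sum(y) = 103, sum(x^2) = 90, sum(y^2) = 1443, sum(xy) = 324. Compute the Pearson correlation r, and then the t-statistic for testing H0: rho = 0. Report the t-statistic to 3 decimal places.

S_xy = nΣxy − ΣxΣy = 8·324 − 24·103 = 2592 − 2472 = 120
S_xx = nΣx² − (Σx)² = 8·90 − 24² = 720 − 576 = 144
S_yy = nΣy² − (Σy)² = 8·1443 − 103² = 11544 − 10609 = 935
r = S_xy / √(S_xx·S_yy) = 120 / √(144·935) = 120 / √134640 = 120 / 366.9332 = 0.3270
t = r·√(n−2)/√(1−r²) = 0.3270·√6 / √(1−0.106929) = 0.800983 / 0.945024 = 0.848

0.848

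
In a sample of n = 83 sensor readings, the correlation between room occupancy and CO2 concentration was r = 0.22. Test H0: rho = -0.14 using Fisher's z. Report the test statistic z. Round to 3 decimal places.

3.261

z_r = atanh(0.22) = 0.223656,  z_0 = atanh(-0.14) = -0.140926
SE = 1/√(n−3) = 1/√80 = 0.111803
z = (z_r − z_0)/SE = (0.223656 − (-0.140926)) / 0.111803 = 0.364582 / 0.111803 = 3.261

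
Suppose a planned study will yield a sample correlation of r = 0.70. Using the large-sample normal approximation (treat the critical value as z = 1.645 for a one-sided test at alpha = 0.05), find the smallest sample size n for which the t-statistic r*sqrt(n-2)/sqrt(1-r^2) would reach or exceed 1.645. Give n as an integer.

5

r√(n−2)/√(1−r²) ≥ 1.645  ⇔  n−2 ≥ (1.645)²·(1−r²)/r²
(1−r²)/r² = (1−0.4900)/0.4900 = 1.0408
n ≥ 2 + 2.706025·1.0408 = 2 + 2.8164 = 4.8164
⌈4.8164⌉ = 5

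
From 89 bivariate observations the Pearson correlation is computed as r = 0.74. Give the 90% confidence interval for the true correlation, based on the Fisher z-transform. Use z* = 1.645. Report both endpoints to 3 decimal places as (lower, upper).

(0.649, 0.810)

Fisher z: z_r = atanh(r) = ½·ln((1+0.74)/(1−0.74)) = 0.950479
SE(z) = 1/√(n−3) = 1/√86 = 0.107833
90% ⇒ z* = 1.645; margin = 1.645·0.107833 = 0.177385
CI on z-scale: (0.773094, 1.127864)
Back-transform: tanh(0.773094) = 0.648725, tanh(1.127864) = 0.810287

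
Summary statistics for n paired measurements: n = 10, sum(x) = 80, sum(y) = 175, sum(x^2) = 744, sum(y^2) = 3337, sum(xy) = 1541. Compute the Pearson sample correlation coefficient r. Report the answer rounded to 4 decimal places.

Numerator: nΣxy − (Σx)(Σy) = 10·1541 − (80)(175) = 1410
Denominator: √[(nΣx²−(Σx)²)(nΣy²−(Σy)²)]
  nΣx²−(Σx)² = 10·744 − 6400 = 1040;  nΣy²−(Σy)² = 10·3337 − 30625 = 2745
  √(1040·2745) = √2854800 = 1689.6153
r = 1410 / 1689.6153 = 0.8345

0.8345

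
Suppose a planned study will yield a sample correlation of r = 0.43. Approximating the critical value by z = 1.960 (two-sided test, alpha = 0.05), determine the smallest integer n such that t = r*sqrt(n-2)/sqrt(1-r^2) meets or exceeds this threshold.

19

r√(n−2)/√(1−r²) ≥ 1.960  ⇔  n−2 ≥ (1.960)²·(1−r²)/r²
(1−r²)/r² = (1−0.1849)/0.1849 = 4.4083
n ≥ 2 + 3.8416·4.4083 = 2 + 16.9349 = 18.9349
⌈18.9349⌉ = 19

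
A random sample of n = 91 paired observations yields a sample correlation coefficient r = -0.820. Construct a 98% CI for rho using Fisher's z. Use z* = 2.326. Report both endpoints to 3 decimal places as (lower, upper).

z_r = atanh(-0.820) = -1.156817;  SE = 1/√(n−3) = 1/√88 = 0.106600
z-limits: -1.156817 ± 2.326·0.106600 = -1.156817 ± 0.247952 = [-1.404769, -0.908865]
ρ-limits: (tanh -1.404769, tanh -0.908865) = (-0.886, -0.721)

(-0.886, -0.721)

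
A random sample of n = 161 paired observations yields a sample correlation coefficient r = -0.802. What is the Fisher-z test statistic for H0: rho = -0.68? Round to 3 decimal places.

-3.458

Fisher z: atanh(-0.802) = -1.104193, atanh(-0.68) = -0.829114
z = (z_r − z_0)·√(n−3) = (-1.104193 − (-0.829114))·√158 = -0.275079 · 12.569805 = -3.458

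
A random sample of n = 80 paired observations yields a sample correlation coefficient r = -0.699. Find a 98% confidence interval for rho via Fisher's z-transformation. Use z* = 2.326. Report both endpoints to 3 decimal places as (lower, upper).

z_r = atanh(-0.699) = -0.865342;  SE = 1/√(n−3) = 1/√77 = 0.113961
z-limits: -0.865342 ± 2.326·0.113961 = -0.865342 ± 0.265073 = [-1.130415, -0.600269]
ρ-limits: (tanh -1.130415, tanh -0.600269) = (-0.811, -0.537)

(-0.811, -0.537)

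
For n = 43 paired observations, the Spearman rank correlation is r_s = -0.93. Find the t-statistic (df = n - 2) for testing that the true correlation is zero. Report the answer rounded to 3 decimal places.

-16.201

1 − r_s² = 1 − 0.8649 = 0.1351;  √(1−r_s²) = 0.367560
√(n−2) = √41 = 6.403124
t = r_s·√(n−2)/√(1−r_s²) = -0.93 · 6.403124 / 0.367560 = -16.201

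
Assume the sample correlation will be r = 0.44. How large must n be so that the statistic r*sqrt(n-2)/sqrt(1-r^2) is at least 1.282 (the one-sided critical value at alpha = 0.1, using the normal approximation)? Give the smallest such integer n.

9

r√(n−2)/√(1−r²) ≥ 1.282  ⇔  n−2 ≥ (1.282)²·(1−r²)/r²
(1−r²)/r² = (1−0.1936)/0.1936 = 4.1653
n ≥ 2 + 1.643524·4.1653 = 2 + 6.8458 = 8.8458
⌈8.8458⌉ = 9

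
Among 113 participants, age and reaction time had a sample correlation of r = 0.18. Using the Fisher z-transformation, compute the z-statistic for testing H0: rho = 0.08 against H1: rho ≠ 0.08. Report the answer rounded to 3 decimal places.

1.068

Fisher z: atanh(0.18) = 0.181983, atanh(0.08) = 0.080171
z = (z_r − z_0)·√(n−3) = (0.181983 − 0.080171)·√110 = 0.101812 · 10.488088 = 1.068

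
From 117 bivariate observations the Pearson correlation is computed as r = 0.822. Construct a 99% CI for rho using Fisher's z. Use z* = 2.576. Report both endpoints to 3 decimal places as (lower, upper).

Fisher z: z_r = atanh(r) = ½·ln((1+0.822)/(1−0.822)) = 1.162953
SE(z) = 1/√(n−3) = 1/√114 = 0.093659
99% ⇒ z* = 2.576; margin = 2.576·0.093659 = 0.241266
CI on z-scale: (0.921687, 1.404219)
Back-transform: tanh(0.921687) = 0.726695, tanh(1.404219) = 0.886260

(0.727, 0.886)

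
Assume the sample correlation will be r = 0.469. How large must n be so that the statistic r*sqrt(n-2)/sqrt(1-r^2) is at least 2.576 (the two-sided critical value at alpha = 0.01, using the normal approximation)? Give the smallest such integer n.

Need r·√(n−2)/√(1−r²) ≥ 2.576
√(n−2) ≥ 2.576·√(1−0.219961) / 0.469 = 2.576·0.883198 / 0.469 = 4.8510
n−2 ≥ 23.5322  ⇒  n ≥ 25.5322
Smallest integer n = 26

26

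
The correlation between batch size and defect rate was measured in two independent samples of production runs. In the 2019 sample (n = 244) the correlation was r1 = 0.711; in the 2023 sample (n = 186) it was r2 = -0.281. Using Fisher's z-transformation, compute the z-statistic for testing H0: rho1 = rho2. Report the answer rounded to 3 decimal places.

z1 = atanh(0.711) = 0.889203,  z2 = atanh(-0.281) = -0.288767
SE = √(1/(n1−3) + 1/(n2−3)) = √(1/241 + 1/183) = √(0.0041494 + 0.0054645) = √0.0096139 = 0.098050
z = (z1 − z2)/SE = (0.889203 − (-0.288767)) / 0.098050 = 1.177970 / 0.098050 = 12.014

12.014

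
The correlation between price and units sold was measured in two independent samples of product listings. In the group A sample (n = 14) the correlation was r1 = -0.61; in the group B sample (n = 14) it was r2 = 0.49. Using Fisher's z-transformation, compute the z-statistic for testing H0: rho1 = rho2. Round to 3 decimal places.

-2.920

Fisher z-transforms: z1 = atanh(-0.61) = -0.708921, z2 = atanh(0.49) = 0.536060; difference d = -1.244981
Var(d) = 1/11 + 1/11 = 0.0909091 + 0.0909091 = 0.1818182
z = d/√Var(d) = -1.244981 / √0.1818182 = -1.244981 / 0.426401 = -2.920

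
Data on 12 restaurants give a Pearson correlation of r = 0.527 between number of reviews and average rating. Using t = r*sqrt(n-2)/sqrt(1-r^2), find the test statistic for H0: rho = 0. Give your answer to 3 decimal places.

1.961

1 − r² = 1 − 0.277729 = 0.722271;  √(1−r²) = 0.849865
√(n−2) = √10 = 3.162278
t = r·√(n−2)/√(1−r²) = 0.527 · 3.162278 / 0.849865 = 1.961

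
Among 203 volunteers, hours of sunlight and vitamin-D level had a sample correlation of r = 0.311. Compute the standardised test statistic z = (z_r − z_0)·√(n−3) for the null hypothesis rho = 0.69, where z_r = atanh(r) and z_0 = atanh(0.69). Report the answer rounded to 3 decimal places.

-7.443

z_r = atanh(0.311) = 0.321652,  z_0 = atanh(0.69) = 0.847956
SE = 1/√(n−3) = 1/√200 = 0.070711
z = (z_r − z_0)/SE = (0.321652 − 0.847956) / 0.070711 = -0.526304 / 0.070711 = -7.443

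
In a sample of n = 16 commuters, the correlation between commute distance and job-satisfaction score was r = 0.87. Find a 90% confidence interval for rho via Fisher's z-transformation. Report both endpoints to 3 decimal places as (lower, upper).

(0.705, 0.946)

z_r = atanh(0.87) = 1.333080;  SE = 1/√(n−3) = 1/√13 = 0.277350
z-limits: 1.333080 ± 1.645·0.277350 = 1.333080 ± 0.456241 = [0.876839, 1.789321]
ρ-limits: (tanh 0.876839, tanh 1.789321) = (0.705, 0.946)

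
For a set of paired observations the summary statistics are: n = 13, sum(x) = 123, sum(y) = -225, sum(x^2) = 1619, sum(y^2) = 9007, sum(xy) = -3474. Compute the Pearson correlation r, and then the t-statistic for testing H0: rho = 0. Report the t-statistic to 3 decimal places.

-6.198

Numerator: nΣxy − (Σx)(Σy) = 13·(-3474) − (123)(-225) = -17487
Denominator: √[(nΣx²−(Σx)²)(nΣy²−(Σy)²)]
  nΣx²−(Σx)² = 13·1619 − 15129 = 5918;  nΣy²−(Σy)² = 13·9007 − 50625 = 66466
  √(5918·66466) = √393345788 = 19832.9470
r = -17487 / 19832.9470 = -0.8817
t = r·√(n−2)/√(1−r²) = -0.8817·√11 / √(1−0.777395) = -2.924268 / 0.471810 = -6.198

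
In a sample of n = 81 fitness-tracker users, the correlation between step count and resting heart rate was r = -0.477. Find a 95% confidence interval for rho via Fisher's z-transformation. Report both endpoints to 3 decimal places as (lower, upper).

Fisher z: z_r = atanh(r) = ½·ln((1+(-0.477))/(1−(-0.477))) = -0.519093
SE(z) = 1/√(n−3) = 1/√78 = 0.113228
95% ⇒ z* = 1.960; margin = 1.960·0.113228 = 0.221927
CI on z-scale: (-0.741020, -0.297166)
Back-transform: tanh(-0.741020) = -0.629761, tanh(-0.297166) = -0.288717

(-0.630, -0.289)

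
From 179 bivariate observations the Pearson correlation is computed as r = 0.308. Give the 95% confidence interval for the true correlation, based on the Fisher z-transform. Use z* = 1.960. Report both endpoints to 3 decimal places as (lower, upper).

(0.169, 0.435)

z_r = atanh(0.308) = 0.318334;  SE = 1/√(n−3) = 1/√176 = 0.075378
z-limits: 0.318334 ± 1.960·0.075378 = 0.318334 ± 0.147741 = [0.170593, 0.466075]
ρ-limits: (tanh 0.170593, tanh 0.466075) = (0.169, 0.435)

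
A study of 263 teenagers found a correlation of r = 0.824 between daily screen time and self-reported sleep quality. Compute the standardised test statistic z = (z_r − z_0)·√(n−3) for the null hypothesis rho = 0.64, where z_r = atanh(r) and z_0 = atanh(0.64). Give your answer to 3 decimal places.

6.627

Fisher z: atanh(0.824) = 1.169152, atanh(0.64) = 0.758174
z = (z_r − z_0)·√(n−3) = (1.169152 − 0.758174)·√260 = 0.410978 · 16.124515 = 6.627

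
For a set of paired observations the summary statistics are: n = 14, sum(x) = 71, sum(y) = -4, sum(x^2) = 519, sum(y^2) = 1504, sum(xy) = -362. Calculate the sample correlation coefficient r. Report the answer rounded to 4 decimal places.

-0.6992

S_xy = nΣxy − ΣxΣy = 14·(-362) − 71·(-4) = -5068 − (-284) = -4784
S_xx = nΣx² − (Σx)² = 14·519 − 71² = 7266 − 5041 = 2225
S_yy = nΣy² − (Σy)² = 14·1504 − (-4)² = 21056 − 16 = 21040
r = S_xy / √(S_xx·S_yy) = -4784 / √(2225·21040) = -4784 / √46814000 = -4784 / 6842.0757 = -0.6992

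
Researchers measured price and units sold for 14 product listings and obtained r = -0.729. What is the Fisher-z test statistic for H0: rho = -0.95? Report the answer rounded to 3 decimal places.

3.002

z_r = atanh(-0.729) = -0.926590,  z_0 = atanh(-0.95) = -1.831781
SE = 1/√(n−3) = 1/√11 = 0.301511
z = (z_r − z_0)/SE = (-0.926590 − (-1.831781)) / 0.301511 = 0.905191 / 0.301511 = 3.002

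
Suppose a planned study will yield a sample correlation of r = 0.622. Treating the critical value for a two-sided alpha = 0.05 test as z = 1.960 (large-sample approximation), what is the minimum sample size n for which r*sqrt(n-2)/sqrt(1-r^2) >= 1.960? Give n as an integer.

9

Need r·√(n−2)/√(1−r²) ≥ 1.960
√(n−2) ≥ 1.960·√(1−0.386884) / 0.622 = 1.960·0.783017 / 0.622 = 2.4674
n−2 ≥ 6.0881  ⇒  n ≥ 8.0881
Smallest integer n = 9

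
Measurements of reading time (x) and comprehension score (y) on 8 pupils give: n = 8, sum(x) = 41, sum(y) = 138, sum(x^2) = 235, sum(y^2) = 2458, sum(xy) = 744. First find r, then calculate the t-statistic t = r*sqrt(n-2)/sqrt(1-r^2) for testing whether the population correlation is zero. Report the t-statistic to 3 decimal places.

S_xy = nΣxy − ΣxΣy = 8·744 − 41·138 = 5952 − 5658 = 294
S_xx = nΣx² − (Σx)² = 8·235 − 41² = 1880 − 1681 = 199
S_yy = nΣy² − (Σy)² = 8·2458 − 138² = 19664 − 19044 = 620
r = S_xy / √(S_xx·S_yy) = 294 / √(199·620) = 294 / √123380 = 294 / 351.2549 = 0.8370
t = r·√(n−2)/√(1−r²) = 0.8370·√6 / √(1−0.700569) = 2.050223 / 0.547203 = 3.747

3.747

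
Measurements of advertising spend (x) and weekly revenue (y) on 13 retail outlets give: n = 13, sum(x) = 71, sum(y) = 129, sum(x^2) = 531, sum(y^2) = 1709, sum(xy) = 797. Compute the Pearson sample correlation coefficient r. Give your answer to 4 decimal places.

0.3730

S_xy = nΣxy − ΣxΣy = 13·797 − 71·129 = 10361 − 9159 = 1202
S_xx = nΣx² − (Σx)² = 13·531 − 71² = 6903 − 5041 = 1862
S_yy = nΣy² − (Σy)² = 13·1709 − 129² = 22217 − 16641 = 5576
r = S_xy / √(S_xx·S_yy) = 1202 / √(1862·5576) = 1202 / √10382512 = 1202 / 3222.1906 = 0.3730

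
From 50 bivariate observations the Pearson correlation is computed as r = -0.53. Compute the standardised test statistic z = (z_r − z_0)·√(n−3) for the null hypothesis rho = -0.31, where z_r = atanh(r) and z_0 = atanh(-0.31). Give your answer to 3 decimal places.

-1.848

Fisher z: atanh(-0.53) = -0.590145, atanh(-0.31) = -0.320545
z = (z_r − z_0)·√(n−3) = (-0.590145 − (-0.320545))·√47 = -0.269600 · 6.855655 = -1.848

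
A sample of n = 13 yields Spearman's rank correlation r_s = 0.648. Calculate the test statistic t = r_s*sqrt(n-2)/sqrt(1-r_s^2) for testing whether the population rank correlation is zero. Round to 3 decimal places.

1 − r_s² = 1 − 0.419904 = 0.580096;  √(1−r_s²) = 0.761640
√(n−2) = √11 = 3.316625
t = r_s·√(n−2)/√(1−r_s²) = 0.648 · 3.316625 / 0.761640 = 2.822

2.822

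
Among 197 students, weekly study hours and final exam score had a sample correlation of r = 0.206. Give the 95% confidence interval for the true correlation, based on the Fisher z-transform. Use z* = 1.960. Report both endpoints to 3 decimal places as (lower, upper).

(0.068, 0.336)

Fisher z: z_r = atanh(r) = ½·ln((1+0.206)/(1−0.206)) = 0.208990
SE(z) = 1/√(n−3) = 1/√194 = 0.071796
95% ⇒ z* = 1.960; margin = 1.960·0.071796 = 0.140720
CI on z-scale: (0.068270, 0.349710)
Back-transform: tanh(0.068270) = 0.068164, tanh(0.349710) = 0.336118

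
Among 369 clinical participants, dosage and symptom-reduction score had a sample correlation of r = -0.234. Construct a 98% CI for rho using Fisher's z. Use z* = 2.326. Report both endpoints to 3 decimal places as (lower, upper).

(-0.345, -0.116)

Fisher z: z_r = atanh(r) = ½·ln((1+(-0.234))/(1−(-0.234))) = -0.238417
SE(z) = 1/√(n−3) = 1/√366 = 0.052271
98% ⇒ z* = 2.326; margin = 2.326·0.052271 = 0.121582
CI on z-scale: (-0.359999, -0.116835)
Back-transform: tanh(-0.359999) = -0.345213, tanh(-0.116835) = -0.116306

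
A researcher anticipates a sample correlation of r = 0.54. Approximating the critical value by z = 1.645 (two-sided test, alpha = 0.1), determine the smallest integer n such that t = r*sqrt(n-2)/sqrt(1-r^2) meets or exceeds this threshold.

9

Need r·√(n−2)/√(1−r²) ≥ 1.645
√(n−2) ≥ 1.645·√(1−0.2916) / 0.54 = 1.645·0.841665 / 0.54 = 2.5640
n−2 ≥ 6.5741  ⇒  n ≥ 8.5741
Smallest integer n = 9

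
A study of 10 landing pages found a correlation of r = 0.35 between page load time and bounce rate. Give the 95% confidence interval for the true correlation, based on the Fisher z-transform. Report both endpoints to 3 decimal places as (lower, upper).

(-0.359, 0.803)

z_r = atanh(0.35) = 0.365444;  SE = 1/√(n−3) = 1/√7 = 0.377964
z-limits: 0.365444 ± 1.960·0.377964 = 0.365444 ± 0.740809 = [-0.375365, 1.106253]
ρ-limits: (tanh -0.375365, tanh 1.106253) = (-0.359, 0.803)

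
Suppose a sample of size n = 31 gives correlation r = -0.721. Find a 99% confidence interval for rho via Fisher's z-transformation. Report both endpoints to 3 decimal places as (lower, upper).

z_r = atanh(-0.721) = -0.909725;  SE = 1/√(n−3) = 1/√28 = 0.188982
z-limits: -0.909725 ± 2.576·0.188982 = -0.909725 ± 0.486818 = [-1.396543, -0.422907]
ρ-limits: (tanh -1.396543, tanh -0.422907) = (-0.885, -0.399)

(-0.885, -0.399)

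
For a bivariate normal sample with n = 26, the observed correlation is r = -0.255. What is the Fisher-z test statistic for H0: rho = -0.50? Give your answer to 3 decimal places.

z_r = atanh(-0.255) = -0.260753,  z_0 = atanh(-0.50) = -0.549306
SE = 1/√(n−3) = 1/√23 = 0.208514
z = (z_r − z_0)/SE = (-0.260753 − (-0.549306)) / 0.208514 = 0.288553 / 0.208514 = 1.384

1.384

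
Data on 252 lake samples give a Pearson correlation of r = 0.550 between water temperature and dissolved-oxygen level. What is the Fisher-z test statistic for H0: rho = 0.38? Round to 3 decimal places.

3.445

Fisher z: atanh(0.550) = 0.618381, atanh(0.38) = 0.400060
z = (z_r − z_0)·√(n−3) = (0.618381 − 0.400060)·√249 = 0.218321 · 15.779734 = 3.445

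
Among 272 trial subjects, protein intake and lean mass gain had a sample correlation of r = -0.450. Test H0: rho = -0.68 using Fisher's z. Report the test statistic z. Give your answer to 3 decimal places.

5.649

z_r = atanh(-0.450) = -0.484700,  z_0 = atanh(-0.68) = -0.829114
SE = 1/√(n−3) = 1/√269 = 0.060971
z = (z_r − z_0)/SE = (-0.484700 − (-0.829114)) / 0.060971 = 0.344414 / 0.060971 = 5.649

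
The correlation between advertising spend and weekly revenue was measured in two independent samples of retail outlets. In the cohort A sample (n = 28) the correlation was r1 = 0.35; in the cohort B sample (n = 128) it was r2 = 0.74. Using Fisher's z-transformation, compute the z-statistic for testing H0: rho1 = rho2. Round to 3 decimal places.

-2.670

Fisher z-transforms: z1 = atanh(0.35) = 0.365444, z2 = atanh(0.74) = 0.950479; difference d = -0.585035
Var(d) = 1/25 + 1/125 = 0.0400000 + 0.0080000 = 0.0480000
z = d/√Var(d) = -0.585035 / √0.0480000 = -0.585035 / 0.219089 = -2.670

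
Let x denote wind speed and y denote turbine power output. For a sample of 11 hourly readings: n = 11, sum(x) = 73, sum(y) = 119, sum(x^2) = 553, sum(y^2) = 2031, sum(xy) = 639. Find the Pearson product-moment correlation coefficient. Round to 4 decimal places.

Numerator: nΣxy − (Σx)(Σy) = 11·639 − (73)(119) = -1658
Denominator: √[(nΣx²−(Σx)²)(nΣy²−(Σy)²)]
  nΣx²−(Σx)² = 11·553 − 5329 = 754;  nΣy²−(Σy)² = 11·2031 − 14161 = 8180
  √(754·8180) = √6167720 = 2483.4895
r = -1658 / 2483.4895 = -0.6676

-0.6676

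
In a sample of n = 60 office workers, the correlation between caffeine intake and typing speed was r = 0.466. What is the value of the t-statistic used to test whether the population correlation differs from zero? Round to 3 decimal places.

t = r·√(n−2) / √(1−r²) with r = 0.466, n = 60
  = 0.466·√58 / √(1 − 0.217156)
  = 0.466·7.615773 / 0.884785
  = 3.548950 / 0.884785 = 4.011

4.011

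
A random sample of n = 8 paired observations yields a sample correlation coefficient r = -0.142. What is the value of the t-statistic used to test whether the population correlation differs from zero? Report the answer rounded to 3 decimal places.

1 − r² = 1 − 0.020164 = 0.979836;  √(1−r²) = 0.989867
√(n−2) = √6 = 2.449490
t = r·√(n−2)/√(1−r²) = -0.142 · 2.449490 / 0.989867 = -0.351

-0.351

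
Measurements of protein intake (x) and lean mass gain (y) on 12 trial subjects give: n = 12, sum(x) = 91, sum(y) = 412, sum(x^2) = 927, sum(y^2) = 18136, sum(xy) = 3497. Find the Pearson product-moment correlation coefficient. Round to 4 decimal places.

S_xy = nΣxy − ΣxΣy = 12·3497 − 91·412 = 41964 − 37492 = 4472
S_xx = nΣx² − (Σx)² = 12·927 − 91² = 11124 − 8281 = 2843
S_yy = nΣy² − (Σy)² = 12·18136 − 412² = 217632 − 169744 = 47888
r = S_xy / √(S_xx·S_yy) = 4472 / √(2843·47888) = 4472 / √136145584 = 4472 / 11668.1440 = 0.3833

0.3833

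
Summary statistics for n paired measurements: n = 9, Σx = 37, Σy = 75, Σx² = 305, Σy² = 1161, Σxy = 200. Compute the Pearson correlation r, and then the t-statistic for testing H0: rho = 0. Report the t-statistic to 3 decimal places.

Numerator: nΣxy − (Σx)(Σy) = 9·200 − (37)(75) = -975
Denominator: √[(nΣx²−(Σx)²)(nΣy²−(Σy)²)]
  nΣx²−(Σx)² = 9·305 − 1369 = 1376;  nΣy²−(Σy)² = 9·1161 − 5625 = 4824
  √(1376·4824) = √6637824 = 2576.3975
r = -975 / 2576.3975 = -0.3784
t = r·√(n−2)/√(1−r²) = -0.3784·√7 / √(1−0.143187) = -1.001152 / 0.925642 = -1.082

-1.082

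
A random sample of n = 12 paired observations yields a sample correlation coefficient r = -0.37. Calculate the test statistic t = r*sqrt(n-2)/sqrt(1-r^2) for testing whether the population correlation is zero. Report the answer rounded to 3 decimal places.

-1.259

t = r·√(n−2) / √(1−r²) with r = -0.37, n = 12
  = -0.37·√10 / √(1 − 0.1369)
  = -0.37·3.162278 / 0.929032
  = -1.170043 / 0.929032 = -1.259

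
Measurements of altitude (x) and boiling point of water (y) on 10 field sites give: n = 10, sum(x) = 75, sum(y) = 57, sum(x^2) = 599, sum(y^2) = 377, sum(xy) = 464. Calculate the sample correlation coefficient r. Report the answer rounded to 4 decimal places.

0.8370

Numerator: nΣxy − (Σx)(Σy) = 10·464 − (75)(57) = 365
Denominator: √[(nΣx²−(Σx)²)(nΣy²−(Σy)²)]
  nΣx²−(Σx)² = 10·599 − 5625 = 365;  nΣy²−(Σy)² = 10·377 − 3249 = 521
  √(365·521) = √190165 = 436.0791
r = 365 / 436.0791 = 0.8370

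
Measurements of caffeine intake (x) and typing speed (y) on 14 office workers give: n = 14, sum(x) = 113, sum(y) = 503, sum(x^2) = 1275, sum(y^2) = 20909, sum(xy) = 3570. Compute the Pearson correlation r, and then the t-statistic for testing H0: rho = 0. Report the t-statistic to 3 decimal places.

-1.910

S_xy = nΣxy − ΣxΣy = 14·3570 − 113·503 = 49980 − 56839 = -6859
S_xx = nΣx² − (Σx)² = 14·1275 − 113² = 17850 − 12769 = 5081
S_yy = nΣy² − (Σy)² = 14·20909 − 503² = 292726 − 253009 = 39717
r = S_xy / √(S_xx·S_yy) = -6859 / √(5081·39717) = -6859 / √201802077 = -6859 / 14205.7058 = -0.4828
t = r·√(n−2)/√(1−r²) = -0.4828·√12 / √(1−0.233096) = -1.672468 / 0.875731 = -1.910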